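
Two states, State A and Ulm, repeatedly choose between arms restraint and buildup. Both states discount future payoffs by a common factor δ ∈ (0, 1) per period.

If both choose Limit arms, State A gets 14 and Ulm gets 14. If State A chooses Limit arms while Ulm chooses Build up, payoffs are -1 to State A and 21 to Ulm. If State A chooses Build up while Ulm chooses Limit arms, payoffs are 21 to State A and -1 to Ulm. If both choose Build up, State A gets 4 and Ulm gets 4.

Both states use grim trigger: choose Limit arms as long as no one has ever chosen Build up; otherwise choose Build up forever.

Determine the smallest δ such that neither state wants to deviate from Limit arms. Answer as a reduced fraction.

7/17

One-period gain from deviating is 21 − 14 = 7. The loss is 14 − 4 = 10 in every subsequent period, with present value 10·δ/(1−δ).
Deviation is unprofitable when 10·δ/(1−δ) ≥ 7, i.e. δ/(1−δ) ≥ 7/10.
Equivalently δ ≥ 7/(7+10) = 7/17.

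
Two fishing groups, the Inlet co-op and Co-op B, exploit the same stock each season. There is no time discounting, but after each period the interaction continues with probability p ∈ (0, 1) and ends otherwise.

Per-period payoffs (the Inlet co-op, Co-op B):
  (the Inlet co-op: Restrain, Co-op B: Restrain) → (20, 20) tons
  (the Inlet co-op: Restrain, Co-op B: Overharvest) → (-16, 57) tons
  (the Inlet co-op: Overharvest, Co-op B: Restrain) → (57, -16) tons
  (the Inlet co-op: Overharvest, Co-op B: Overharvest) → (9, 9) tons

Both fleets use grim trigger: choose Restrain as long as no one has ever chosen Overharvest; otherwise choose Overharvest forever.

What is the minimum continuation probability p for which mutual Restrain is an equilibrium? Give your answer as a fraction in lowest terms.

37/48

Expected cooperation value is 20 + p·20 + p²·20 + … = 20/(1−p); deviation gives 57 + p·9/(1−p).
20 ≥ 57(1−p) + 9p ⇒ 48p ≥ 37 ⇒ p ≥ 37/48.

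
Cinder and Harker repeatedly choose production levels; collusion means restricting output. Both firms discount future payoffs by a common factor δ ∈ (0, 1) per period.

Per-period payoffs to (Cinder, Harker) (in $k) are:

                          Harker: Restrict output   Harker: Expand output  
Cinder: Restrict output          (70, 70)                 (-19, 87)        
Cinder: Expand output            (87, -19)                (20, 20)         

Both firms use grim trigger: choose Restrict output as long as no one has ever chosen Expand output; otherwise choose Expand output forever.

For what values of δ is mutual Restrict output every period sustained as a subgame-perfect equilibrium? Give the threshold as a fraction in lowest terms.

17/67

Cooperation forever yields 70 each period: 70/(1−δ).
Deviating yields 87 once, then 20 forever: 87 + 20δ/(1−δ).
No profitable deviation requires 70/(1−δ) ≥ 87 + 20δ/(1−δ).
Multiplying by (1−δ): 70 ≥ 87(1−δ) + 20δ = 87 − 67δ.
So 67δ ≥ 17, i.e. δ ≥ 17/67.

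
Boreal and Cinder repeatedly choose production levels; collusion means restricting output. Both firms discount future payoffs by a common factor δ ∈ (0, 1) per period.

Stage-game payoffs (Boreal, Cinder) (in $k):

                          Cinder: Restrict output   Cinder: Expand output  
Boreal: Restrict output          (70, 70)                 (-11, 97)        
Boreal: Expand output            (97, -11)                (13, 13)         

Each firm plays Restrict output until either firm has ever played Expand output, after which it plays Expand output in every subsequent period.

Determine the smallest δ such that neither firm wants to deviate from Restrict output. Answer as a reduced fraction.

9/28

Under grim trigger the critical discount factor is (T−C)/(T−P) with T = 97, C = 70, P = 13.
δ* = (97−70)/(97−13) = 27/84 = 9/28.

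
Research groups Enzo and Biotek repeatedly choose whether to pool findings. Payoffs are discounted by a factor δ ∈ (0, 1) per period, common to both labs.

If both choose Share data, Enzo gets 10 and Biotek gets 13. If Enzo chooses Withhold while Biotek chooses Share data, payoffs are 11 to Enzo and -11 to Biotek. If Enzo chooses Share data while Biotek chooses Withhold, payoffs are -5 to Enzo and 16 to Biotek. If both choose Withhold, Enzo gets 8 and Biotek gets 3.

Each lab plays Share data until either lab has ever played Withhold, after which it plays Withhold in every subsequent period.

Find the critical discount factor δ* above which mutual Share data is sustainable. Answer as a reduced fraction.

For Enzo: deviation gain 11−10 = 1, per-period punishment loss 10−8 = 2. IC gives δ ≥ 1/3.
For Biotek: gain 3, loss 10 per period, so δ ≥ 3/13.
The tighter constraint is Enzo's, so cooperation needs δ ≥ 1/3.

1/3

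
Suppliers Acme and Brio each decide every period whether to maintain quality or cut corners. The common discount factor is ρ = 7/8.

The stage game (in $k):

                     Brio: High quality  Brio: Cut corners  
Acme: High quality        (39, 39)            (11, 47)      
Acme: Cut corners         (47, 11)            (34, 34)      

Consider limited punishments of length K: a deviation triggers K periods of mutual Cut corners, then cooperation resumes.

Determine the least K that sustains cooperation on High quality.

2

Need Σ_{k=1}^{K} ρ^k ≥ (47−39)/(39−34) = 1.6000 at ρ = 7/8.
At K = 1 the sum is 0.8750 < 1.6000; at K = 2 it is 1.6406 ≥ 1.6000.
So the minimum punishment length is K = 2.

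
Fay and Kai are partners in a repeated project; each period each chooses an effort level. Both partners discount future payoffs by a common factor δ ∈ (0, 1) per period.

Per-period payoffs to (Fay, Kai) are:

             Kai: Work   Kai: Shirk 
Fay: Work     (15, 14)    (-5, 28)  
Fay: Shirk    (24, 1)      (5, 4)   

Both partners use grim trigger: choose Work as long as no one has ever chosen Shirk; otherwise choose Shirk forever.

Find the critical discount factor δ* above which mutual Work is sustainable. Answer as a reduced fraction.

For Fay: deviation gain 24−15 = 9, per-period punishment loss 15−5 = 10. IC gives δ ≥ 9/19.
For Kai: gain 14, loss 10 per period, so δ ≥ 14/24 = 7/12.
The tighter constraint is Kai's, so cooperation needs δ ≥ 7/12.

7/12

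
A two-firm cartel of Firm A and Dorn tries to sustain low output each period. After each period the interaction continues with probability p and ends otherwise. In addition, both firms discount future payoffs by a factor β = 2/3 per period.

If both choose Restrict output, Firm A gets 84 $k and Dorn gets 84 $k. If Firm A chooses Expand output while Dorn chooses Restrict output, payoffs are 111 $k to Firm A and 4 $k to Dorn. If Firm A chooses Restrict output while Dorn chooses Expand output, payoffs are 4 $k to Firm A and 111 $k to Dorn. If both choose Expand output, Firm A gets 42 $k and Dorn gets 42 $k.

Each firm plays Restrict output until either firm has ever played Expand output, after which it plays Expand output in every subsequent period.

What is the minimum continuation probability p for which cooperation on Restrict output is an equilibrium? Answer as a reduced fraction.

27/46

Expected continuation weight on next period's payoff is β·p = 2/3·p, which plays the role of the discount factor.
Cooperation requires 2/3·p ≥ (111−84)/(111−42) = 9/23, hence p ≥ 27/46.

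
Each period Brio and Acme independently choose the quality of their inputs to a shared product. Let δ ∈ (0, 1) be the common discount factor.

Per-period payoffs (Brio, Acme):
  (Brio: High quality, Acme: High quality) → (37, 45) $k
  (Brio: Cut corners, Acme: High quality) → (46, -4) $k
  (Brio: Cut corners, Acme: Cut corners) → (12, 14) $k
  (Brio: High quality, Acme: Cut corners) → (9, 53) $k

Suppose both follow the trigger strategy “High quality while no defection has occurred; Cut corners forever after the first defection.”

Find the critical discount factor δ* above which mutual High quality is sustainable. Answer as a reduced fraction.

9/34

Brio's threshold: (46−37)/(46−12) = 9/34.
Acme's threshold: (53−45)/(53−14) = 8/39.
9/34 > 8/39, so Brio binds and δ* = 9/34.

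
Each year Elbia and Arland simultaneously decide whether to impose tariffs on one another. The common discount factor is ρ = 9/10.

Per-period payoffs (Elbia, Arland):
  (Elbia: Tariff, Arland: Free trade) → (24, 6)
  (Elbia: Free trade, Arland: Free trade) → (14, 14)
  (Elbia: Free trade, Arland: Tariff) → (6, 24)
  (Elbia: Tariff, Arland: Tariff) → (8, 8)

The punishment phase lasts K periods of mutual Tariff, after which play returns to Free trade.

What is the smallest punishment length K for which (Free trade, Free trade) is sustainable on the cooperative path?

No profitable deviation requires (14−8)(ρ+…+ρ^K) ≥ 24−14, i.e. ρ+…+ρ^K ≥ 5/3 ≈ 1.6667.
With ρ = 9/10, the partial sums are K=1: 0.9000, K=2: 1.7100.
K = 2 is the first length at which the sum reaches 1.6667.

2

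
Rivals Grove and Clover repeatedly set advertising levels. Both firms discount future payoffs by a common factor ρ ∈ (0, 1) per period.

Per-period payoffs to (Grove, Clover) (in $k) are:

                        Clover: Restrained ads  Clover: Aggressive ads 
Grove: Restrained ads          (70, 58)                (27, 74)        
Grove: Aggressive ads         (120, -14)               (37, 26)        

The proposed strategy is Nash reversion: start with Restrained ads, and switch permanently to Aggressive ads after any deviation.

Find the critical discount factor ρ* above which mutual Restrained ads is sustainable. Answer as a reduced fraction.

50/83

Grove's threshold: (120−70)/(120−37) = 50/83.
Clover's threshold: (74−58)/(74−26) = 1/3.
50/83 > 1/3, so Grove binds and ρ* = 50/83.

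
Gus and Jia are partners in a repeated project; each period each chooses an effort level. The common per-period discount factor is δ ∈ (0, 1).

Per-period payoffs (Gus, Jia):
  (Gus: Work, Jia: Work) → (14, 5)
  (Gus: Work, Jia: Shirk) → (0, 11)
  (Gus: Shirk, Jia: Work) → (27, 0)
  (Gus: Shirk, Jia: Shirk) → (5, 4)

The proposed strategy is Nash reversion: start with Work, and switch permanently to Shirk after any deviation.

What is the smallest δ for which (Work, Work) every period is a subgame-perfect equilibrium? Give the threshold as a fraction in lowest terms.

6/7

For Gus: deviation gain 27−14 = 13, per-period punishment loss 14−5 = 9. IC gives δ ≥ 13/22.
For Jia: gain 6, loss 1 per period, so δ ≥ 6/7.
The tighter constraint is Jia's, so cooperation needs δ ≥ 6/7.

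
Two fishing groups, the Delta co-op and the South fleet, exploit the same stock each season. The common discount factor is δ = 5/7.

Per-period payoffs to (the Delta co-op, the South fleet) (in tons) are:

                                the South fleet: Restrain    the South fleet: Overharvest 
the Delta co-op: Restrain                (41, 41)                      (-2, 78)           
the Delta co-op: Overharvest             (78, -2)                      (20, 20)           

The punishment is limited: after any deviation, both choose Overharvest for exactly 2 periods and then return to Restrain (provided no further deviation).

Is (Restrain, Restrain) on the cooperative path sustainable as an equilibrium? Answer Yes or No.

IC: δ+…+δ^2 ≥ (78−41)/(41−20) = 37/21.
At δ = 5/7: partial sum = 1.2245 < 1.7619. Cooperation not sustainable.

No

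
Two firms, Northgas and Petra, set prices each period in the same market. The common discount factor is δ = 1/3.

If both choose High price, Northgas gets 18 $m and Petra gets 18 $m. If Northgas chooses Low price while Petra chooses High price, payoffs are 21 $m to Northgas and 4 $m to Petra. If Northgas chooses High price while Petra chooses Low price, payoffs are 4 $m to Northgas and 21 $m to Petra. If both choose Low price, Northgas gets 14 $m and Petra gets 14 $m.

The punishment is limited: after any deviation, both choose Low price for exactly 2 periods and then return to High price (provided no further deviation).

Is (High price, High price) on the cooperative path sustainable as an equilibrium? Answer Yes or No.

IC: δ+…+δ^2 ≥ (21−18)/(18−14) = 3/4.
At δ = 1/3: partial sum = 0.4444 < 0.7500. Cooperation not sustainable.

No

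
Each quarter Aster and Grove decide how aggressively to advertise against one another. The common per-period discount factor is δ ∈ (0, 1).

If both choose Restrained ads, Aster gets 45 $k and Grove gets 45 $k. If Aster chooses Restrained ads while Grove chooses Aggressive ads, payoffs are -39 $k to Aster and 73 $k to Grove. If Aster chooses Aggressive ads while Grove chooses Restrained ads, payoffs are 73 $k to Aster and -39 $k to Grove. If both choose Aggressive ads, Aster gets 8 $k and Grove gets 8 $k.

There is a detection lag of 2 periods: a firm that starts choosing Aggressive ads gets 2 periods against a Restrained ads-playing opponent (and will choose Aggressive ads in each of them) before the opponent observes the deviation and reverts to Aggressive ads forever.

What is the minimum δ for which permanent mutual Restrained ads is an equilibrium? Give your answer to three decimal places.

0.656

The best deviation is to choose Aggressive ads for all 2 undetected periods, earning 73 each, then 8 forever once detected.
Deviation value: 73(1−δ^2)/(1−δ) + 8δ^2/(1−δ); cooperation value: 45/(1−δ).
IC: 45 ≥ 73(1−δ^2) + 8δ^2 = 73 − 65δ^2.
So δ^2 ≥ 28/65, giving δ ≥ (28/65)^(1/2) ≈ 0.656.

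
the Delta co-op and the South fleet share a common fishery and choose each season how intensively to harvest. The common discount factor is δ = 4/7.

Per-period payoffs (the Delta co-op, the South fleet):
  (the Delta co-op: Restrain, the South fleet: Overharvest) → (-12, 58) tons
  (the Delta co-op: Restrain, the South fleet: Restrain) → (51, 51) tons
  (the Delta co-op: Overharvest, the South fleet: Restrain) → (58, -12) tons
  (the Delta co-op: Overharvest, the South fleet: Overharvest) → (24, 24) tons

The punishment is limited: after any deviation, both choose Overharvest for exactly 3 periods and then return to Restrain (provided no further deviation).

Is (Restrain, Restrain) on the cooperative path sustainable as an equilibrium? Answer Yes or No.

Yes

A one-shot deviation gives 58 now, then 24 for 3 periods, then back to 51.
Gain from deviating: (58−51) today; loss: (51−24) in each of the next 3 periods.
No-deviation condition: (51−24)(δ+…+δ^3) ≥ 58−51, i.e. δ+…+δ^3 ≥ 7/27.
At δ = 4/7: δ+…+δ^3 = 1.0845 ≥ 0.2593.
So cooperation is sustainable.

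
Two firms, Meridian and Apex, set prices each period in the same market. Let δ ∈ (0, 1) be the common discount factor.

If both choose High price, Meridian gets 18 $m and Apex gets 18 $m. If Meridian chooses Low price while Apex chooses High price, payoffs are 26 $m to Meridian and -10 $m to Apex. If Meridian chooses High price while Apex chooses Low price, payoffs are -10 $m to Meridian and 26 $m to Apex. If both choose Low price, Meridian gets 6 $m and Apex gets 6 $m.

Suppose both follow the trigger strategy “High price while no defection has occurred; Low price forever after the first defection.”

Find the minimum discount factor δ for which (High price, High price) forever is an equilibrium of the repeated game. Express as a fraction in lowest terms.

18/(1−δ) ≥ 26 + 6δ/(1−δ)
18 ≥ 26 − 20δ
δ ≥ 8/20 = 2/5.

2/5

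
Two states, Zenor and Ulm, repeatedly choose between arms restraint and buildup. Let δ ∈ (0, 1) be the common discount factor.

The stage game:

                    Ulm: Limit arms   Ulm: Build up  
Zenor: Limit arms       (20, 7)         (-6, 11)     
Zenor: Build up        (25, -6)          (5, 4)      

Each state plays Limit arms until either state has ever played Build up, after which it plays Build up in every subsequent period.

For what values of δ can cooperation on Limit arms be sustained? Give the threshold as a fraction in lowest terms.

Zenor's threshold: (25−20)/(25−5) = 1/4.
Ulm's threshold: (11−7)/(11−4) = 4/7.
1/4 < 4/7, so Ulm binds and δ* = 4/7.

4/7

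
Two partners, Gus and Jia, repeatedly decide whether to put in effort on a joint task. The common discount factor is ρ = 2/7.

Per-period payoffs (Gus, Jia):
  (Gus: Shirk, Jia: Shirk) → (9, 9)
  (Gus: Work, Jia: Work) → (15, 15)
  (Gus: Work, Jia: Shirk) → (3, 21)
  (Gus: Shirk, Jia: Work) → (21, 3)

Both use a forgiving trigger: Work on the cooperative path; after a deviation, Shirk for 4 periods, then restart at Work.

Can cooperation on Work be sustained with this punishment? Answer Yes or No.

A one-shot deviation gives 21 now, then 9 for 4 periods, then back to 15.
Gain from deviating: (21−15) today; loss: (15−9) in each of the next 4 periods.
No-deviation condition: (15−9)(ρ+…+ρ^4) ≥ 21−15, i.e. ρ+…+ρ^4 ≥ 1.
At ρ = 2/7: ρ+…+ρ^4 = 0.3973 < 1.0000.
So cooperation is not sustainable.

No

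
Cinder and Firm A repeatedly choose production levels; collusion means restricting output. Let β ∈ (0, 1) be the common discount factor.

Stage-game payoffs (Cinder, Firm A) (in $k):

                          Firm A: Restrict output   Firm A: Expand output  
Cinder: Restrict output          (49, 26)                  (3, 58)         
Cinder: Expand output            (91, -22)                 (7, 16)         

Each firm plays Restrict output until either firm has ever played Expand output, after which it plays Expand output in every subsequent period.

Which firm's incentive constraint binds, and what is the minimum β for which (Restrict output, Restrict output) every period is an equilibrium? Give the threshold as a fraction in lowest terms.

Cinder: cooperation gives 49 each period; deviation gives 91 once then 7 forever.
  49/(1−β) ≥ 91 + 7β/(1−β) ⇒ β ≥ 42/84 = 1/2.
Firm A: cooperation gives 26 each period; deviation gives 58 once then 16 forever.
  β ≥ 32/42 = 16/21.
Both must hold, so the binding constraint is Firm A's: β ≥ 16/21.

Firm A; β ≥ 16/21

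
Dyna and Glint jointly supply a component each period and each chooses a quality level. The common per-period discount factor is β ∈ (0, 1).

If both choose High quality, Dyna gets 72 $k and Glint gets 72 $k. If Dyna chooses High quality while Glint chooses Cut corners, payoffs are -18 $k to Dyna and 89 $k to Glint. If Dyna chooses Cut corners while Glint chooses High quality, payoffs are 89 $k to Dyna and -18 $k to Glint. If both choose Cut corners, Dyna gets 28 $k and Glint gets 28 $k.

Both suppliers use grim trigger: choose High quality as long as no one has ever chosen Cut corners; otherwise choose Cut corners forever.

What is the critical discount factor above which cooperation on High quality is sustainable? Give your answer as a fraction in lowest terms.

One-period gain from deviating is 89 − 72 = 17. The loss is 72 − 28 = 44 in every subsequent period, with present value 44·β/(1−β).
Deviation is unprofitable when 44·β/(1−β) ≥ 17, i.e. β/(1−β) ≥ 17/44.
Equivalently β ≥ 17/(17+44) = 17/61.

17/61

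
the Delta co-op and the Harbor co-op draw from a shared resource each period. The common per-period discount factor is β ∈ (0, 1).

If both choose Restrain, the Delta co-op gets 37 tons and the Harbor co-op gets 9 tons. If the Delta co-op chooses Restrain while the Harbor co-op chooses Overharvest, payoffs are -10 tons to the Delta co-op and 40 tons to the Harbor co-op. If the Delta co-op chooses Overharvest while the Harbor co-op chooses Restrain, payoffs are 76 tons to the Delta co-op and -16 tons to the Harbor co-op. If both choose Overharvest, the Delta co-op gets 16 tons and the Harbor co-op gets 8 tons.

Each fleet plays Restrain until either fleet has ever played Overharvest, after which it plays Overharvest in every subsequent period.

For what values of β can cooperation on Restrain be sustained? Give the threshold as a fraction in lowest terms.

the Delta co-op: cooperation gives 37 each period; deviation gives 76 once then 16 forever.
  37/(1−β) ≥ 76 + 16β/(1−β) ⇒ β ≥ 39/60 = 13/20.
the Harbor co-op: cooperation gives 9 each period; deviation gives 40 once then 8 forever.
  β ≥ 31/32.
Both must hold, so the binding constraint is the Harbor co-op's: β ≥ 31/32.

31/32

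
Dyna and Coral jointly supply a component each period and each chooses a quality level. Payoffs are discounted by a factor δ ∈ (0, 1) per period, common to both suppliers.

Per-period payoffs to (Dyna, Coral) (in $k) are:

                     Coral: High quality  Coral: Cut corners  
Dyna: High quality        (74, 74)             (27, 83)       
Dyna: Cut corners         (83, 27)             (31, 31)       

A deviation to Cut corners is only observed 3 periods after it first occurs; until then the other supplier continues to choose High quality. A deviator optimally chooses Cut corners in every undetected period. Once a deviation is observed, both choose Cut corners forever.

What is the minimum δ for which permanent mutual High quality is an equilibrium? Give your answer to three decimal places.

0.557

Deviating for the 3 undetected periods gains 83−74 = 9 per period over cooperation, then loses 74−31 = 43 per period forever once punishment starts.
Gain: 9(1 + δ + … + δ^2); loss: 43·δ^3/(1−δ).
No profitable deviation ⇔ 9(1−δ^3) ≤ 43·δ^3, i.e. δ^3 ≥ 9/(9+43) = 9/52.
Hence δ ≥ (9/52)^(1/3) ≈ 0.557.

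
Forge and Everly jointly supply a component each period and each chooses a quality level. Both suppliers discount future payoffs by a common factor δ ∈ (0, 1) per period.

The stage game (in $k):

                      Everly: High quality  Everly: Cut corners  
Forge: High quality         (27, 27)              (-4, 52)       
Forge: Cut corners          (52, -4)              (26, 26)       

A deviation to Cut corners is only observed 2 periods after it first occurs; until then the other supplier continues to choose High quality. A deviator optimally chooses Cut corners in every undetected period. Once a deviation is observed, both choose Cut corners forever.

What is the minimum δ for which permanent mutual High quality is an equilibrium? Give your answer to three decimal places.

0.981

Deviating for the 2 undetected periods gains 52−27 = 25 per period over cooperation, then loses 27−26 = 1 per period forever once punishment starts.
Gain: 25(1 + δ + … + δ^1); loss: 1·δ^2/(1−δ).
No profitable deviation ⇔ 25(1−δ^2) ≤ 1·δ^2, i.e. δ^2 ≥ 25/(25+1) = 25/26.
Hence δ ≥ (25/26)^(1/2) ≈ 0.981.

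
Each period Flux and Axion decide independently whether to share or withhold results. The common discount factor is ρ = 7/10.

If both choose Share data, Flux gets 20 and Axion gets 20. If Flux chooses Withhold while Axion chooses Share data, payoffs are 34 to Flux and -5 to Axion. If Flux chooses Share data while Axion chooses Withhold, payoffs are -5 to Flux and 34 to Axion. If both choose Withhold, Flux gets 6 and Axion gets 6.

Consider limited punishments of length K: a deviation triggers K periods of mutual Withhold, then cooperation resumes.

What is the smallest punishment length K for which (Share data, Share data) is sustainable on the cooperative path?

Need Σ_{k=1}^{K} ρ^k ≥ (34−20)/(20−6) = 1.0000 at ρ = 7/10.
At K = 1 the sum is 0.7000 < 1.0000; at K = 2 it is 1.1900 ≥ 1.0000.
So the minimum punishment length is K = 2.

2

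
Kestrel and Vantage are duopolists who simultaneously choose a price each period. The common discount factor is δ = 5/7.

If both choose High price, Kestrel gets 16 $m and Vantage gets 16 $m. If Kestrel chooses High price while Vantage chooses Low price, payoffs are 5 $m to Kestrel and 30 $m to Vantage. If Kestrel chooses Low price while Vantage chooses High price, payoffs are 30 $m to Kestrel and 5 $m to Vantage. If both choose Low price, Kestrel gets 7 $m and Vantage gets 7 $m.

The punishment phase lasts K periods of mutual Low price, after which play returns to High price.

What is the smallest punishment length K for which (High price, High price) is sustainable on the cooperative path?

IC: δ(1−δ^K)/(1−δ) ≥ (30−16)/(16−7) = 14/9.
With δ = 5/7: need 1 − δ^K ≥ 14/9·(1−5/7)/(5/7), i.e. δ^K ≤ 0.3778.
Since (5/7)^2 = 0.5102 and (5/7)^3 = 0.3644, the smallest such K is 3.

3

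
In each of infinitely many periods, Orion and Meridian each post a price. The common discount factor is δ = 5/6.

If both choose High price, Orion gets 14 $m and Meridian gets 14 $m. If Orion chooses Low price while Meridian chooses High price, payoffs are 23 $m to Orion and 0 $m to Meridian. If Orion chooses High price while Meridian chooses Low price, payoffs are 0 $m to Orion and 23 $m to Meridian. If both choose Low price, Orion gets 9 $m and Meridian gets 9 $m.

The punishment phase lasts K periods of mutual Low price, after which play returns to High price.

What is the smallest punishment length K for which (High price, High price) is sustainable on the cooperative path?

3

No profitable deviation requires (14−9)(δ+…+δ^K) ≥ 23−14, i.e. δ+…+δ^K ≥ 9/5 ≈ 1.8000.
With δ = 5/6, the partial sums are K=1: 0.8333, K=2: 1.5278, K=3: 2.1065.
K = 3 is the first length at which the sum reaches 1.8000.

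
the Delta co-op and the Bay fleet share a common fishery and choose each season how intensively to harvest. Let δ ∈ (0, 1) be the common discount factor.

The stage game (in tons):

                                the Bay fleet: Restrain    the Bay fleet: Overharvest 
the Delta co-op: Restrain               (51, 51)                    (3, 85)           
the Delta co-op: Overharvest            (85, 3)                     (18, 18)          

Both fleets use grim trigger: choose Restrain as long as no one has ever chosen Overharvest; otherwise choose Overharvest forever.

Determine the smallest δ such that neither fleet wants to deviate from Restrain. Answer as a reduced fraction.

34/67

Cooperation forever yields 51 each period: 51/(1−δ).
Deviating yields 85 once, then 18 forever: 85 + 18δ/(1−δ).
No profitable deviation requires 51/(1−δ) ≥ 85 + 18δ/(1−δ).
Multiplying by (1−δ): 51 ≥ 85(1−δ) + 18δ = 85 − 67δ.
So 67δ ≥ 34, i.e. δ ≥ 34/67.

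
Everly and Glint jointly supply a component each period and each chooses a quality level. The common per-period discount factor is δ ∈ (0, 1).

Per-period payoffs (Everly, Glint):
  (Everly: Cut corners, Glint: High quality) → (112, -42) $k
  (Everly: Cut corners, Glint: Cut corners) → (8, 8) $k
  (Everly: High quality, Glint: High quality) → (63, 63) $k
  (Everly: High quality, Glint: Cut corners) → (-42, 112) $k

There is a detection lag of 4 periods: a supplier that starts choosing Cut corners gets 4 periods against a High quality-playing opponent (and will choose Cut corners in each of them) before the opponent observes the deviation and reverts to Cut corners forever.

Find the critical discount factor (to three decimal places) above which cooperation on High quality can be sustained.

0.828

Deviating for the 4 undetected periods gains 112−63 = 49 per period over cooperation, then loses 63−8 = 55 per period forever once punishment starts.
Gain: 49(1 + δ + … + δ^3); loss: 55·δ^4/(1−δ).
No profitable deviation ⇔ 49(1−δ^4) ≤ 55·δ^4, i.e. δ^4 ≥ 49/(49+55) = 49/104.
Hence δ ≥ (49/104)^(1/4) ≈ 0.828.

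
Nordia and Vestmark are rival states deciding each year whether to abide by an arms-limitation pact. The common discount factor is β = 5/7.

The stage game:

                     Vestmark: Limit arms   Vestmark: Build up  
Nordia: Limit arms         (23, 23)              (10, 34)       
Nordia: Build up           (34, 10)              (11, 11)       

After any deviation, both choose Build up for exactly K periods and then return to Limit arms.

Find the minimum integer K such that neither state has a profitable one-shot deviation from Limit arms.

Need Σ_{k=1}^{K} β^k ≥ (34−23)/(23−11) = 0.9167 at β = 5/7.
At K = 1 the sum is 0.7143 < 0.9167; at K = 2 it is 1.2245 ≥ 0.9167.
So the minimum punishment length is K = 2.

2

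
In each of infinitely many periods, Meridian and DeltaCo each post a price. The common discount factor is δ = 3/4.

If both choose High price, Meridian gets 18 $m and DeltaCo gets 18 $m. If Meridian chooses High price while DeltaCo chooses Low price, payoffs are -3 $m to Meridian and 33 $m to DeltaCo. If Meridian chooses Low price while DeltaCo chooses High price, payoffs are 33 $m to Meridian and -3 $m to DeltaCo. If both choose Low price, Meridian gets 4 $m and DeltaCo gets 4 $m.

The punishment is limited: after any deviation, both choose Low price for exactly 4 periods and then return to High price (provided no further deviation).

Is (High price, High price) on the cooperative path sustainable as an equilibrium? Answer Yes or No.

Yes

Comparing payoff streams over the 5 periods until play realigns: cooperate → 18(1+δ+…+δ^4); deviate → 33 + 4(δ+…+δ^4).
Cooperation is sustained iff (18−4)(δ+…+δ^4) ≥ 33−18.
δ+…+δ^4 = 3/4·(1−(3/4)^4)/(1−3/4) = 2.0508, and (33−18)/(18−4) = 1.0714.
2.0508 ≥ 1.0714, so cooperation is sustainable.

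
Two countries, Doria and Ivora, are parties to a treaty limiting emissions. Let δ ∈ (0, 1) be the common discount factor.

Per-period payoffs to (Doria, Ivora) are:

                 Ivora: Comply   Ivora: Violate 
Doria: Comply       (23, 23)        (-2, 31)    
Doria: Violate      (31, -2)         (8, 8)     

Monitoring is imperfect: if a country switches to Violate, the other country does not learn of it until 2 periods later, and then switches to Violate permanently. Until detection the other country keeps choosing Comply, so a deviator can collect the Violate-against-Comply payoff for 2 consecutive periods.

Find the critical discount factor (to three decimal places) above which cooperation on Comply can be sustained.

0.590

Deviating for the 2 undetected periods gains 31−23 = 8 per period over cooperation, then loses 23−8 = 15 per period forever once punishment starts.
Gain: 8(1 + δ + … + δ^1); loss: 15·δ^2/(1−δ).
No profitable deviation ⇔ 8(1−δ^2) ≤ 15·δ^2, i.e. δ^2 ≥ 8/(8+15) = 8/23.
Hence δ ≥ (8/23)^(1/2) ≈ 0.590.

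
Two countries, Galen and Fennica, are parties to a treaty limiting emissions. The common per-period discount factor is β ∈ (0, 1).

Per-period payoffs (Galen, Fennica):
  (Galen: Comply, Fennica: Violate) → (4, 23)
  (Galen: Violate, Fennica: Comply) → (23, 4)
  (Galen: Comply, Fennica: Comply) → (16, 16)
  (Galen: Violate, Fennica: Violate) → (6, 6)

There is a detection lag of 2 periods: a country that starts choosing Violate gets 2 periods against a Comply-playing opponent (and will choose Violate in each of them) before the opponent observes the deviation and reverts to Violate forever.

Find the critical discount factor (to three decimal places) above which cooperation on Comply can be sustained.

0.642

The best deviation is to choose Violate for all 2 undetected periods, earning 23 each, then 6 forever once detected.
Deviation value: 23(1−β^2)/(1−β) + 6β^2/(1−β); cooperation value: 16/(1−β).
IC: 16 ≥ 23(1−β^2) + 6β^2 = 23 − 17β^2.
So β^2 ≥ 7/17, giving β ≥ (7/17)^(1/2) ≈ 0.642.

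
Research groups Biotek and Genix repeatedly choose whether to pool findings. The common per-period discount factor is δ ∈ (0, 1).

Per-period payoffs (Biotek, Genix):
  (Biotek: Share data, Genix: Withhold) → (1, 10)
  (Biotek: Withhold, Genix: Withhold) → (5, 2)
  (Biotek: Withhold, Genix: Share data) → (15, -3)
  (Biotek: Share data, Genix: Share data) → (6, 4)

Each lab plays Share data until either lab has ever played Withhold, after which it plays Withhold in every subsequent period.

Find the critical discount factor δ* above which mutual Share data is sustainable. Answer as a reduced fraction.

Biotek: cooperation gives 6 each period; deviation gives 15 once then 5 forever.
  6/(1−δ) ≥ 15 + 5δ/(1−δ) ⇒ δ ≥ 9/10.
Genix: cooperation gives 4 each period; deviation gives 10 once then 2 forever.
  δ ≥ 6/8 = 3/4.
Both must hold, so the binding constraint is Biotek's: δ ≥ 9/10.

9/10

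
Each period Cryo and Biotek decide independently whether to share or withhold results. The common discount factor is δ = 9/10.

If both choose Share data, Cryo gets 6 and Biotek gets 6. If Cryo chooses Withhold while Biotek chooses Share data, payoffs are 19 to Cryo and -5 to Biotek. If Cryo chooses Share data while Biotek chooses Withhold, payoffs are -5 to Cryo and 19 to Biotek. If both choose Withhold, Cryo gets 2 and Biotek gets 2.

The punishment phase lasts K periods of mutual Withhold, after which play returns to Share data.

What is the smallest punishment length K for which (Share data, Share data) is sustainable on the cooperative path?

5

IC: δ(1−δ^K)/(1−δ) ≥ (19−6)/(6−2) = 13/4.
With δ = 9/10: need 1 − δ^K ≥ 13/4·(1−9/10)/(9/10), i.e. δ^K ≤ 0.6389.
Since (9/10)^4 = 0.6561 and (9/10)^5 = 0.5905, the smallest such K is 5.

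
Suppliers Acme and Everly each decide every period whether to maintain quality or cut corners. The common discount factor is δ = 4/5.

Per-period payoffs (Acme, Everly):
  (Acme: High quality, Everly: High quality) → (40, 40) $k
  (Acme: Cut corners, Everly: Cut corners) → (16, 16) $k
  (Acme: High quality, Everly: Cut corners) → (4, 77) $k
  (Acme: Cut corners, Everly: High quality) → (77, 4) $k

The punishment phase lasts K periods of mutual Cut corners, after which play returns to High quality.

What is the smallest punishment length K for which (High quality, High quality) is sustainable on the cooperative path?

3

Need Σ_{k=1}^{K} δ^k ≥ (77−40)/(40−16) = 1.5417 at δ = 4/5.
At K = 2 the sum is 1.4400 < 1.5417; at K = 3 it is 1.9520 ≥ 1.5417.
So the minimum punishment length is K = 3.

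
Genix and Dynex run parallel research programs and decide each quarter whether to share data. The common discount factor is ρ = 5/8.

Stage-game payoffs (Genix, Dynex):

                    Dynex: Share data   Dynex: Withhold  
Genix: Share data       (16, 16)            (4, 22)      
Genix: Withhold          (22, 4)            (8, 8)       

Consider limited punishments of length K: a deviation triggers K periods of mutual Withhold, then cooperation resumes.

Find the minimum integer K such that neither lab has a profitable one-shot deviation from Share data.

2

Need Σ_{k=1}^{K} ρ^k ≥ (22−16)/(16−8) = 0.7500 at ρ = 5/8.
At K = 1 the sum is 0.6250 < 0.7500; at K = 2 it is 1.0156 ≥ 0.7500.
So the minimum punishment length is K = 2.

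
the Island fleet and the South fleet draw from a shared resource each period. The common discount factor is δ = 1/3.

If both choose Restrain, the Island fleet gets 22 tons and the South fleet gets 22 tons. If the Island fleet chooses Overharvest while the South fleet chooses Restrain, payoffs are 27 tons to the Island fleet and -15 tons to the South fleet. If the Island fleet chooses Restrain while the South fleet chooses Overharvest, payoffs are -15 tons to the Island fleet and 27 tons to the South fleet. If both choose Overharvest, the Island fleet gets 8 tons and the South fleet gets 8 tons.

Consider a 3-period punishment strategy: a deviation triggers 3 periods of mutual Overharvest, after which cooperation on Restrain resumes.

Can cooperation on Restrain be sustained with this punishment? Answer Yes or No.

IC: δ+…+δ^3 ≥ (27−22)/(22−8) = 5/14.
At δ = 1/3: partial sum = 0.4815 ≥ 0.3571. Cooperation sustainable.

Yes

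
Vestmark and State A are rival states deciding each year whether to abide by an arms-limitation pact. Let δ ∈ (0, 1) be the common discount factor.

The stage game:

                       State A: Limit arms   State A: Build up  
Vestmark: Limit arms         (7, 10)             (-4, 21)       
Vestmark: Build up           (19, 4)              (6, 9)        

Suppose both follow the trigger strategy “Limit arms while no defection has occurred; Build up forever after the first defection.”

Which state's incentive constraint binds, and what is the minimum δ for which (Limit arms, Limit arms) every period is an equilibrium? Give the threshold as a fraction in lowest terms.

For Vestmark: deviation gain 19−7 = 12, per-period punishment loss 7−6 = 1. IC gives δ ≥ 12/13.
For State A: gain 11, loss 1 per period, so δ ≥ 11/12.
The tighter constraint is Vestmark's, so cooperation needs δ ≥ 12/13.

Vestmark; δ ≥ 12/13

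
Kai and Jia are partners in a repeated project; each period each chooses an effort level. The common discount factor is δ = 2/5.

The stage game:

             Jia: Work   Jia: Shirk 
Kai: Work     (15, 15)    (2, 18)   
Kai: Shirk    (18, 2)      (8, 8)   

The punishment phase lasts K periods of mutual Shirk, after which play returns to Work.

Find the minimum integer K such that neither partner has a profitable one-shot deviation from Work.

IC: δ(1−δ^K)/(1−δ) ≥ (18−15)/(15−8) = 3/7.
With δ = 2/5: need 1 − δ^K ≥ 3/7·(1−2/5)/(2/5), i.e. δ^K ≤ 0.3571.
Since (2/5)^1 = 0.4000 and (2/5)^2 = 0.1600, the smallest such K is 2.

2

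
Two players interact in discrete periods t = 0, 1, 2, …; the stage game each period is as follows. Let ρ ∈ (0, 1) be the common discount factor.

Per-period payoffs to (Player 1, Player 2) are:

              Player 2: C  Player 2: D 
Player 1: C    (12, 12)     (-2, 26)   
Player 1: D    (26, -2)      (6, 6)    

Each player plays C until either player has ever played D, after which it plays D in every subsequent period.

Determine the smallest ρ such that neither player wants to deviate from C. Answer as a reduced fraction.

12/(1−ρ) ≥ 26 + 6ρ/(1−ρ)
12 ≥ 26 − 20ρ
ρ ≥ 14/20 = 7/10.

7/10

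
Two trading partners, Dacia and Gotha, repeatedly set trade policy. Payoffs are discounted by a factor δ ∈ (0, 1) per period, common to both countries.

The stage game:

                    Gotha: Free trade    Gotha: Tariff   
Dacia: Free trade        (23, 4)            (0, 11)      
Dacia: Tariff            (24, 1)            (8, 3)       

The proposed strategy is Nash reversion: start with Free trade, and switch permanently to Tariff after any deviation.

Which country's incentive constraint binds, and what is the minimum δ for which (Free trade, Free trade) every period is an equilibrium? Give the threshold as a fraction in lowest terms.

Gotha; δ ≥ 7/8

For Dacia: deviation gain 24−23 = 1, per-period punishment loss 23−8 = 15. IC gives δ ≥ 1/16.
For Gotha: gain 7, loss 1 per period, so δ ≥ 7/8.
The tighter constraint is Gotha's, so cooperation needs δ ≥ 7/8.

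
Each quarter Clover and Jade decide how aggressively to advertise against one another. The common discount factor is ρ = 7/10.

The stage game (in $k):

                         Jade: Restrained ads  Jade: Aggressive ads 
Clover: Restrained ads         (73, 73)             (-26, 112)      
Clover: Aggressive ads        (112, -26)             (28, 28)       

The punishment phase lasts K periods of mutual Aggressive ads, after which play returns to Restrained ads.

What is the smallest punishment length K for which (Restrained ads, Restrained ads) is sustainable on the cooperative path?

Need Σ_{k=1}^{K} ρ^k ≥ (112−73)/(73−28) = 0.8667 at ρ = 7/10.
At K = 1 the sum is 0.7000 < 0.8667; at K = 2 it is 1.1900 ≥ 0.8667.
So the minimum punishment length is K = 2.

2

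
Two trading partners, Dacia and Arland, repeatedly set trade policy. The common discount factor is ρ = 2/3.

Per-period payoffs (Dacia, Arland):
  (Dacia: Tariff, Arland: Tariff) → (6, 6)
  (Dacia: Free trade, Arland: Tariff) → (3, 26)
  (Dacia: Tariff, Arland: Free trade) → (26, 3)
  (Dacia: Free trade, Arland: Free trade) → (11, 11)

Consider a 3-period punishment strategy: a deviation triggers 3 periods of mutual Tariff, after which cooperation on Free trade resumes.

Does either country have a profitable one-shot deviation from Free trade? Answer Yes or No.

A one-shot deviation gives 26 now, then 6 for 3 periods, then back to 11.
Gain from deviating: (26−11) today; loss: (11−6) in each of the next 3 periods.
No-deviation condition: (11−6)(ρ+…+ρ^3) ≥ 26−11, i.e. ρ+…+ρ^3 ≥ 3.
At ρ = 2/3: ρ+…+ρ^3 = 1.4074 < 3.0000.
So cooperation is not sustainable.

Yes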